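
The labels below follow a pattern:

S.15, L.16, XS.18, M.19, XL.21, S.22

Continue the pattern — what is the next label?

L.24

Size: repeats S → L → XS → M → XL; S, L, XS, M, XL, S → L.
For the second component, alternating steps +1, +2, +1, +2, …: 15, 16, 18, 19, 21, 22 → 24.
So the next label is L.24.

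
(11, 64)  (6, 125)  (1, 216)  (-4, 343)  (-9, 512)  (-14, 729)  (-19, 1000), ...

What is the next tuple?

(-24, 1331)

First slot: −5 each step; 11, 6, 1, -4, -9, -14, -19 → -24.
Second slot goes 64, 125, 216, 343, 512, 729, 1000 → 1331 (perfect cubes: 4³, 5³, 6³, …).
So the next tuple is (-24, 1331).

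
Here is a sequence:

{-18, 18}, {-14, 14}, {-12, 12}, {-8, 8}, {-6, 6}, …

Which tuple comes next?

{-2, 2}

First value: -18, -14, -12, -8, -6 → -2 (alternating steps +4, +2, +4, +2, …).
Second value — always the negative of the first value: 18, 14, 12, 8, 6 → 2.
Combining the parts gives {-2, 2}.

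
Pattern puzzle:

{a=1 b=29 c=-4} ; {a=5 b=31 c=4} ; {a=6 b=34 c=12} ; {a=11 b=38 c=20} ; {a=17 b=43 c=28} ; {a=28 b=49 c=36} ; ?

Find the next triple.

{a=45 b=56 c=44}

A: 1, 5, 6, 11, 17, 28 → 45 (each term is the sum of the two before it).
B: 29, 31, 34, 38, 43, 49 → 56 (differences are 2, 3, 4, … (increasing by 1 each time)).
C goes -4, 4, 12, 20, 28, 36 → 44 (+8 each step).
Combining the parts gives {a=45 b=56 c=44}.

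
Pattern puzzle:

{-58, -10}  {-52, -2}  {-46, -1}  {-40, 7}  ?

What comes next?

First slot: +6 each step; -58, -52, -46, -40 → -34.
Second slot goes -10, -2, -1, 7 → 8 (alternating steps +8, +1, +8, +1, …).
So the next pair is {-34, 8}.

{-34, 8}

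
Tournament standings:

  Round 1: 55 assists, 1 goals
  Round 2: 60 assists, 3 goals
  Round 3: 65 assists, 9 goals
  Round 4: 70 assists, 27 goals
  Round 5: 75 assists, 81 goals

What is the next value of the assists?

Assists: +5 each step; 55, 60, 65, 70, 75 → 80.

80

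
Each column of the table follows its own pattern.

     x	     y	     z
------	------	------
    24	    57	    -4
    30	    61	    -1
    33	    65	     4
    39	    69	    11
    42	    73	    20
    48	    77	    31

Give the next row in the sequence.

51  81  44

Column x: alternating steps +6, +3, +6, +3, …; 24, 30, 33, 39, 42, 48 → 51.
Column y goes 57, 61, 65, 69, 73, 77 → 81 (+4 each step).
Column z: -4, -1, 4, 11, 20, 31 → 44 (differences are 3, 5, 7, … (increasing by 2 each time)).
Putting it together: 51  81  44.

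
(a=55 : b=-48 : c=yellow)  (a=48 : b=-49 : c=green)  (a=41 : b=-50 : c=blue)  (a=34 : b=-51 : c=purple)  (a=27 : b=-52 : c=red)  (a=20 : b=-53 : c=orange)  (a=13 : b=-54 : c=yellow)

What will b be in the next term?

-55

For the b, −1 each step: -48, -49, -50, -51, -52, -53, -54 → -55.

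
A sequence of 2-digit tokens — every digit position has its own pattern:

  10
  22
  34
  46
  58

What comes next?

For the first digit, +1 each step, mod 10: 1, 2, 3, 4, 5 → 6.
For the second digit, +2 each step, mod 10: 0, 2, 4, 6, 8 → 0.
Combining the parts gives 60.

60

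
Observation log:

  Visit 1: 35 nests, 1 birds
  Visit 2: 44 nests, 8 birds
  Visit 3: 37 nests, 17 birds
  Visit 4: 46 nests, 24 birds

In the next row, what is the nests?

For the nests, alternating steps +9, −7, +9, −7, …: 35, 44, 37, 46 → 39.

39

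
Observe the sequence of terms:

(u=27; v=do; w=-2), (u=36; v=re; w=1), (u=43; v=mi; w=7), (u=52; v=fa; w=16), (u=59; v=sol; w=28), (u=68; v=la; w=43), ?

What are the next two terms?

(u=75; v=ti; w=61), (u=84; v=do; w=82)

U: 27, 36, 43, 52, 59, 68 → 75 → 84 (alternating steps +9, +7, +9, +7, …).
V: do, re, mi, fa, sol, la → ti → do (runs through the solfège scale do→ti).
W: differences are 3, 6, 9, … (increasing by 3 each time), so -2, 1, 7, 16, 28, 43 → 61 → 82.
So the next two terms are (u=75; v=ti; w=61) and (u=84; v=do; w=82).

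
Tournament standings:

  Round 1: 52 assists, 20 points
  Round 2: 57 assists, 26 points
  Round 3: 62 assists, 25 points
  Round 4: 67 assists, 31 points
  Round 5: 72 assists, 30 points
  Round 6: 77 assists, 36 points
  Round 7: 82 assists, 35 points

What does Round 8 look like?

87 assists, 41 points

Assists — +5 each step: 52, 57, 62, 67, 72, 77, 82 → 87.
Points — alternating steps +6, −1, +6, −1, …: 20, 26, 25, 31, 30, 36, 35 → 41.
So the next line is 87 assists, 41 points.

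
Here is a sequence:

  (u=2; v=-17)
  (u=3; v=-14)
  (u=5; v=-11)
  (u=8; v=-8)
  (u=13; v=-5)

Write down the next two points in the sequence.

(u=21; v=-2), (u=34; v=1)

U goes 2, 3, 5, 8, 13 → 21 → 34 (each term is the sum of the two before it).
For the v, +3 each step: -17, -14, -11, -8, -5 → -2 → 1.
Putting the parts together: (u=21; v=-2) and then (u=34; v=1).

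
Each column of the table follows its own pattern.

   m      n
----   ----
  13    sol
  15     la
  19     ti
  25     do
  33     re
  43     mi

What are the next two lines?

55  fa; 69  sol

Column m goes 13, 15, 19, 25, 33, 43 → 55 → 69 (differences are 2, 4, 6, … (increasing by 2 each time)).
Column n: runs through the solfège scale do→ti; sol, la, ti, do, re, mi → fa → sol.
So the next two lines are 55  fa and 69  sol.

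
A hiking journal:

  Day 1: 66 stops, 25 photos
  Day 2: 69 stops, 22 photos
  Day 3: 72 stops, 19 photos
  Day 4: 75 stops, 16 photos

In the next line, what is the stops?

Stops: 66, 69, 72, 75 → 78 (+3 each step).
Photos — together with the stops always sums to 91: 25, 22, 19, 16 → 13.

78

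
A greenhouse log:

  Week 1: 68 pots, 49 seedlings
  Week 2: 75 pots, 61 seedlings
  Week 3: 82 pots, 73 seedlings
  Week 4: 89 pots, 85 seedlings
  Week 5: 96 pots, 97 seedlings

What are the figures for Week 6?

103 pots, 109 seedlings

Pots: 68, 75, 82, 89, 96 → 103 (+7 each step).
Seedlings: +12 each step; 49, 61, 73, 85, 97 → 109.
So the next line is 103 pots, 109 seedlings.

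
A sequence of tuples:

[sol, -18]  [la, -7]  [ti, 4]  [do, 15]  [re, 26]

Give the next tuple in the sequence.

For the note, runs through the solfège scale do→ti: sol, la, ti, do, re → mi.
Second coordinate: +11 each step, so -18, -7, 4, 15, 26 → 37.
Combining the parts gives [mi, 37].

[mi, 37]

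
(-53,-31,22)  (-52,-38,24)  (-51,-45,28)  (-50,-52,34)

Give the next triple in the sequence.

(-49,-59,42)

First coordinate goes -53, -52, -51, -50 → -49 (+1 each step).
Second coordinate: −7 each step, so -31, -38, -45, -52 → -59.
Third coordinate: differences are 2, 4, 6, … (increasing by 2 each time), so 22, 24, 28, 34 → 42.
So the next triple is (-49,-59,42).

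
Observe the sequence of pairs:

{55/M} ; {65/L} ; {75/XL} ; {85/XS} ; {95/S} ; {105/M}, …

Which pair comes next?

{115/L}

First value goes 55, 65, 75, 85, 95, 105 → 115 (+10 each step).
Size goes M, L, XL, XS, S, M → L (repeats M → L → XL → XS → S).
Putting it together: {115/L}.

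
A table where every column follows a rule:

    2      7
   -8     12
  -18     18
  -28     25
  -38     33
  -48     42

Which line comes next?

First component goes 2, -8, -18, -28, -38, -48 → -58 (−10 each step).
Second component goes 7, 12, 18, 25, 33, 42 → 52 (differences are 5, 6, 7, … (increasing by 1 each time)).
So the next line is -58  52.

-58  52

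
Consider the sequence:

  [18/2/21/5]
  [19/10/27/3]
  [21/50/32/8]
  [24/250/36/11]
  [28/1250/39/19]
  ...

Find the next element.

For the first slot, differences are 1, 2, 3, … (increasing by 1 each time): 18, 19, 21, 24, 28 → 33.
Second slot goes 2, 10, 50, 250, 1250 → 6250 (×5 each step).
Third slot: 21, 27, 32, 36, 39 → 41 (differences are 6, 5, 4, … (decreasing by 1 each time)).
For the fourth slot, each term is the sum of the two before it: 5, 3, 8, 11, 19 → 30.
Combining the parts gives [33/6250/41/30].

[33/6250/41/30]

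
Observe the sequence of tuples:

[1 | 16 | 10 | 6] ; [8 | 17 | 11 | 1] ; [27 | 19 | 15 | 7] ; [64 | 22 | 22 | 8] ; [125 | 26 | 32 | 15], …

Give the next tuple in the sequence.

First value: perfect cubes: 1³, 2³, 3³, …; 1, 8, 27, 64, 125 → 216.
Second value goes 16, 17, 19, 22, 26 → 31 (differences are 1, 2, 3, … (increasing by 1 each time)).
Third value goes 10, 11, 15, 22, 32 → 45 (differences are 1, 4, 7, … (increasing by 3 each time)).
For the fourth value, each term is the sum of the two before it: 6, 1, 7, 8, 15 → 23.
Putting it together: [216 | 31 | 45 | 23].

[216 | 31 | 45 | 23]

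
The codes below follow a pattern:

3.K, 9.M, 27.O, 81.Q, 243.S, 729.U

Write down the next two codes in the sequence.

First component — ×3 each step: 3, 9, 27, 81, 243, 729 → 2187 → 6561.
For the letter, letters move forward 2 places in the alphabet: K, M, O, Q, S, U → W → Y.
So the next two codes are 2187.W and 6561.Y.

2187.W then 6561.Y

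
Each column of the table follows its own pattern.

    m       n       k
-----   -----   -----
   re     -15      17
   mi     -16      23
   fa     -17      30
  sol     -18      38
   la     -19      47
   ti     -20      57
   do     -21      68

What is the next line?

re  -22  80

Column m goes re, mi, fa, sol, la, ti, do → re (runs through the solfège scale do→ti).
Column n: −1 each step, so -15, -16, -17, -18, -19, -20, -21 → -22.
Column k: differences are 6, 7, 8, … (increasing by 1 each time); 17, 23, 30, 38, 47, 57, 68 → 80.
So the next line is re  -22  80.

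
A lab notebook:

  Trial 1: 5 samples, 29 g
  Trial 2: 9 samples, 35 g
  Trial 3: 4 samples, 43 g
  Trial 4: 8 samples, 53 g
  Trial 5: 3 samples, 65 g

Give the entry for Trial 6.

7 samples, 79 g

Samples — alternating steps +4, −5, +4, −5, …: 5, 9, 4, 8, 3 → 7.
G: differences are 6, 8, 10, … (increasing by 2 each time), so 29, 35, 43, 53, 65 → 79.
So the next line is 7 samples, 79 g.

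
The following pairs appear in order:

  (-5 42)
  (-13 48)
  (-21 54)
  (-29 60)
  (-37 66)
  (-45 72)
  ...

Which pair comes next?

First coordinate: −8 each step; -5, -13, -21, -29, -37, -45 → -53.
Second coordinate: 42, 48, 54, 60, 66, 72 → 78 (+6 each step).
Putting it together: (-53 78).

(-53 78)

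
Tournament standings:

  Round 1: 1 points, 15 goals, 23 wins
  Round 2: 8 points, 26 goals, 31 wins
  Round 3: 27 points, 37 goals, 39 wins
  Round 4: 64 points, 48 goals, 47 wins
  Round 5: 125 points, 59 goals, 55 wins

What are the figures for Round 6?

Points: 1, 8, 27, 64, 125 → 216 (perfect cubes: 1³, 2³, 3³, …).
Goals goes 15, 26, 37, 48, 59 → 70 (+11 each step).
Wins: +8 each step, so 23, 31, 39, 47, 55 → 63.
Putting it together: 216 points, 70 goals, 63 wins.

216 points, 70 goals, 63 wins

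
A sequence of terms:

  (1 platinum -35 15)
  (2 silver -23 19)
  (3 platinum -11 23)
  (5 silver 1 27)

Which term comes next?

First slot: each term is the sum of the two before it, so 1, 2, 3, 5 → 8.
Metal: platinum, silver, platinum, silver → platinum (alternates platinum ↔ silver).
Third slot — +12 each step: -35, -23, -11, 1 → 13.
For the fourth slot, +4 each step: 15, 19, 23, 27 → 31.
So the next term is (8 platinum 13 31).

(8 platinum 13 31)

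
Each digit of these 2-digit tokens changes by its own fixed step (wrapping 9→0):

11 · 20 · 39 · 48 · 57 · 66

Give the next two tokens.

First digit goes 1, 2, 3, 4, 5, 6 → 7 → 8 (+1 each step, mod 10).
Second digit: −1 each step, mod 10, so 1, 0, 9, 8, 7, 6 → 5 → 4.
So the next two tokens are 75 and 84.

75 then 84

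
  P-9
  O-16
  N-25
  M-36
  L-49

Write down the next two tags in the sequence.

K-64 then J-81

Letter: letters move back 1 place in the alphabet, so P, O, N, M, L → K → J.
Second component — perfect squares: 3², 4², 5², …: 9, 16, 25, 36, 49 → 64 → 81.
So the next two tags are K-64 and J-81.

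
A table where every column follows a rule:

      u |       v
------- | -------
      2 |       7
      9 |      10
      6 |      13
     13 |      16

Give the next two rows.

10  19; 17  22

Column u goes 2, 9, 6, 13 → 10 → 17 (alternating steps +7, −3, +7, −3, …).
Column v: 7, 10, 13, 16 → 19 → 22 (+3 each step).
Putting the parts together: 10  19 and then 17  22.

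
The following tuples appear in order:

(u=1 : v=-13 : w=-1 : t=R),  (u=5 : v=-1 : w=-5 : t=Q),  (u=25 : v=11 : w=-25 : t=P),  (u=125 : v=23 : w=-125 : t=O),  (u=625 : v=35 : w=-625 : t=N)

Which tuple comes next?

(u=3125 : v=47 : w=-3125 : t=M)

U: ×5 each step; 1, 5, 25, 125, 625 → 3125.
V goes -13, -1, 11, 23, 35 → 47 (+12 each step).
W — always the negative of the u: -1, -5, -25, -125, -625 → -3125.
T: letters move back 1 place in the alphabet, so R, Q, P, O, N → M.
So the next tuple is (u=3125 : v=47 : w=-3125 : t=M).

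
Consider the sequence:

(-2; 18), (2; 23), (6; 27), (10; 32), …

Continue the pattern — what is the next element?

First slot: +4 each step; -2, 2, 6, 10 → 14.
For the second slot, alternating steps +5, +4, +5, +4, …: 18, 23, 27, 32 → 36.
Putting it together: (14; 36).

(14; 36)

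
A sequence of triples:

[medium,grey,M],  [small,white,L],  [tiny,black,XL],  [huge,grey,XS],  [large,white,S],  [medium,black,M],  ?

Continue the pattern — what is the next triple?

First size: repeats medium → small → tiny → huge → large; medium, small, tiny, huge, large, medium → small.
For the shade, repeats grey → white → black: grey, white, black, grey, white, black → grey.
Second size goes M, L, XL, XS, S, M → L (repeats M → L → XL → XS → S).
Combining the parts gives [small,grey,L].

[small,grey,L]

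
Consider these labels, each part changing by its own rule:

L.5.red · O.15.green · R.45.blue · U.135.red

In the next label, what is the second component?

Second component goes 5, 15, 45, 135 → 405 (×3 each step).

405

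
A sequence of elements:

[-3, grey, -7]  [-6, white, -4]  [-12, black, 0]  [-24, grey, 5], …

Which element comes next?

For the first part, ×2 each step: -3, -6, -12, -24 → -48.
For the shade, repeats grey → white → black: grey, white, black, grey → white.
Third part: differences are 3, 4, 5, … (increasing by 1 each time), so -7, -4, 0, 5 → 11.
Combining the parts gives [-48, white, 11].

[-48, white, 11]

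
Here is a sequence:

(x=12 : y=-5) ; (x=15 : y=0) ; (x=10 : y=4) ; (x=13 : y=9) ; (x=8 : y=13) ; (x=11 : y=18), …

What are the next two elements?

X goes 12, 15, 10, 13, 8, 11 → 6 → 9 (alternating steps +3, −5, +3, −5, …).
Y goes -5, 0, 4, 9, 13, 18 → 22 → 27 (alternating steps +5, +4, +5, +4, …).
So the next two elements are (x=6 : y=22) and (x=9 : y=27).

(x=6 : y=22), (x=9 : y=27)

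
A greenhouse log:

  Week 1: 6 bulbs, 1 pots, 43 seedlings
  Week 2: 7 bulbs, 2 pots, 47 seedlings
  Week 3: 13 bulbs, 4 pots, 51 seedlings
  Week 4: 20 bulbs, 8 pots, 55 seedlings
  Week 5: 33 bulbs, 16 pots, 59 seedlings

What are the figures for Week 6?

53 bulbs, 32 pots, 63 seedlings

Bulbs goes 6, 7, 13, 20, 33 → 53 (each term is the sum of the two before it).
Pots — ×2 each step: 1, 2, 4, 8, 16 → 32.
Seedlings: +4 each step, so 43, 47, 51, 55, 59 → 63.
Putting it together: 53 bulbs, 32 pots, 63 seedlings.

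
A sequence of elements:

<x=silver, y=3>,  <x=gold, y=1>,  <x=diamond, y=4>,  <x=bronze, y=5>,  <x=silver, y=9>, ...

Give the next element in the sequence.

X goes silver, gold, diamond, bronze, silver → gold (repeats silver → gold → diamond → bronze).
Y: each term is the sum of the two before it; 3, 1, 4, 5, 9 → 14.
So the next element is <x=gold, y=14>.

<x=gold, y=14>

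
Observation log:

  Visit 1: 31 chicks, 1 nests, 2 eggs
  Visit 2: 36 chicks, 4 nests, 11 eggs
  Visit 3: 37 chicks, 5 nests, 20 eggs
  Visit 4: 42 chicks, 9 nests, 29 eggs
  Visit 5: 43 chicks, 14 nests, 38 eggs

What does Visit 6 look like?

48 chicks, 23 nests, 47 eggs

Chicks: alternating steps +5, +1, +5, +1, …; 31, 36, 37, 42, 43 → 48.
Nests: each term is the sum of the two before it; 1, 4, 5, 9, 14 → 23.
For the eggs, +9 each step: 2, 11, 20, 29, 38 → 47.
So the next record is 48 chicks, 23 nests, 47 eggs.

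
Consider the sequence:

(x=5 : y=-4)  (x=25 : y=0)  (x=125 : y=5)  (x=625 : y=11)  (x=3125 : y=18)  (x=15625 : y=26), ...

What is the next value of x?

X — ×5 each step: 5, 25, 125, 625, 3125, 15625 → 78125.
Y goes -4, 0, 5, 11, 18, 26 → 35 (differences are 4, 5, 6, … (increasing by 1 each time)).

78125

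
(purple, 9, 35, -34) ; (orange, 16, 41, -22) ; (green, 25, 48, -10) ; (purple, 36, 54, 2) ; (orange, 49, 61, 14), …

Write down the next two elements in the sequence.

(green, 64, 67, 26), (purple, 81, 74, 38)

Colour: purple, orange, green, purple, orange → green → purple (repeats purple → orange → green).
Second slot: perfect squares: 3², 4², 5², …, so 9, 16, 25, 36, 49 → 64 → 81.
Third slot: 35, 41, 48, 54, 61 → 67 → 74 (alternating steps +6, +7, +6, +7, …).
Fourth slot: -34, -22, -10, 2, 14 → 26 → 38 (+12 each step).
Putting the parts together: (green, 64, 67, 26) and then (purple, 81, 74, 38).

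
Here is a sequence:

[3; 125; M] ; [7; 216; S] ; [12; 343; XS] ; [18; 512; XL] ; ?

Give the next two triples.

First component — differences are 4, 5, 6, … (increasing by 1 each time): 3, 7, 12, 18 → 25 → 33.
For the second component, perfect cubes: 5³, 6³, 7³, …: 125, 216, 343, 512 → 729 → 1000.
Size: runs backward through clothing sizes XS→XL; M, S, XS, XL → L → M.
Putting the parts together: [25; 729; L] and then [33; 1000; M].

[25; 729; L], [33; 1000; M]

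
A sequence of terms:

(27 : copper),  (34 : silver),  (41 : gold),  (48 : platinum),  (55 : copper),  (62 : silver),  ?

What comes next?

First entry: +7 each step; 27, 34, 41, 48, 55, 62 → 69.
Metal: repeats copper → silver → gold → platinum; copper, silver, gold, platinum, copper, silver → gold.
So the next term is (69 : gold).

(69 : gold)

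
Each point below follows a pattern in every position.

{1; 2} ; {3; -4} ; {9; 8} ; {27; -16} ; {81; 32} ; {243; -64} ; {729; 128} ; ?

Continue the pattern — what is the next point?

{2187; -256}

First value: 1, 3, 9, 27, 81, 243, 729 → 2187 (×3 each step).
Second value — ×(-2) each step: 2, -4, 8, -16, 32, -64, 128 → -256.
Putting it together: {2187; -256}.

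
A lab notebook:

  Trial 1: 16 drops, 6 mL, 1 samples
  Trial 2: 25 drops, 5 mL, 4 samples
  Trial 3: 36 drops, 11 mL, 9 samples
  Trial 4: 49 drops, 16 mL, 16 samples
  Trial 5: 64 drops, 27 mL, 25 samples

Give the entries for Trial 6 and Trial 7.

Drops — perfect squares: 4², 5², 6², …: 16, 25, 36, 49, 64 → 81 → 100.
ML: each term is the sum of the two before it; 6, 5, 11, 16, 27 → 43 → 70.
Samples — perfect squares: 1², 2², 3², …: 1, 4, 9, 16, 25 → 36 → 49.
Putting the parts together: 81 drops, 43 mL, 36 samples and then 100 drops, 70 mL, 49 samples.

81 drops, 43 mL, 36 samples; 100 drops, 70 mL, 49 samples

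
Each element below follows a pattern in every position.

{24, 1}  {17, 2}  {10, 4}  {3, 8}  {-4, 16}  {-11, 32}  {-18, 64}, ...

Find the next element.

First component goes 24, 17, 10, 3, -4, -11, -18 → -25 (−7 each step).
Second component: ×2 each step; 1, 2, 4, 8, 16, 32, 64 → 128.
Putting it together: {-25, 128}.

{-25, 128}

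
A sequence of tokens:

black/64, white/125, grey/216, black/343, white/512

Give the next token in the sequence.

Shade: repeats black → white → grey, so black, white, grey, black, white → grey.
Second component: perfect cubes: 4³, 5³, 6³, …; 64, 125, 216, 343, 512 → 729.
Putting it together: grey/729.

grey/729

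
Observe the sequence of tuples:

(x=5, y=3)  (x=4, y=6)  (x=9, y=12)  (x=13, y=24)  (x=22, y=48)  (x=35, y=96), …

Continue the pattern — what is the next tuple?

(x=57, y=192)

X goes 5, 4, 9, 13, 22, 35 → 57 (each term is the sum of the two before it).
Y: 3, 6, 12, 24, 48, 96 → 192 (×2 each step).
Combining the parts gives (x=57, y=192).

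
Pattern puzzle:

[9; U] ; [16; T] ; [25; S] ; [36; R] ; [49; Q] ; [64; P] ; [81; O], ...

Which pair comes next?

[100; N]

First slot: 9, 16, 25, 36, 49, 64, 81 → 100 (perfect squares: 3², 4², 5², …).
Letter: letters move back 1 place in the alphabet; U, T, S, R, Q, P, O → N.
Combining the parts gives [100; N].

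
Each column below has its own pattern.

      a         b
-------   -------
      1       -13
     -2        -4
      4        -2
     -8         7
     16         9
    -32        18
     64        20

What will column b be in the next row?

Column b: -13, -4, -2, 7, 9, 18, 20 → 29 (alternating steps +9, +2, +9, +2, …).

29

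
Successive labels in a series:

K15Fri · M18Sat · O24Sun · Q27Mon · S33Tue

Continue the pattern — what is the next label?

U36Wed

Letter: letters move forward 2 places in the alphabet, so K, M, O, Q, S → U.
For the second component, alternating steps +3, +6, +3, +6, …: 15, 18, 24, 27, 33 → 36.
Day goes Fri, Sat, Sun, Mon, Tue → Wed (runs through the weekdays Mon→Sun).
Putting it together: U36Wed.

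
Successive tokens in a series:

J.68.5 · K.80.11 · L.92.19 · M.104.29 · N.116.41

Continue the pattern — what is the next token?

For the letter, letters move forward 1 place in the alphabet: J, K, L, M, N → O.
Second component — +12 each step: 68, 80, 92, 104, 116 → 128.
Third component: 5, 11, 19, 29, 41 → 55 (differences are 6, 8, 10, … (increasing by 2 each time)).
So the next token is O.128.55.

O.128.55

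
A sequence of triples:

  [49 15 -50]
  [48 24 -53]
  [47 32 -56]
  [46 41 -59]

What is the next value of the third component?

First component: −1 each step, so 49, 48, 47, 46 → 45.
For the second component, alternating steps +9, +8, +9, +8, …: 15, 24, 32, 41 → 49.
Third component — −3 each step: -50, -53, -56, -59 → -62.

-62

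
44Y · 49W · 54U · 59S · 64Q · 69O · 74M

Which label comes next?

79K

First component — +5 each step: 44, 49, 54, 59, 64, 69, 74 → 79.
For the letter, letters move back 2 places in the alphabet: Y, W, U, S, Q, O, M → K.
So the next label is 79K.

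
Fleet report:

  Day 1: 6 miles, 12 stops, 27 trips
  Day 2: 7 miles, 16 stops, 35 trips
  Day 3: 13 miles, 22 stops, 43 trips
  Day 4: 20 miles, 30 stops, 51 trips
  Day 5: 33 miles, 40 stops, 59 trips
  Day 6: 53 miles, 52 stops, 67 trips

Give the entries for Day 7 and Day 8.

Miles — each term is the sum of the two before it: 6, 7, 13, 20, 33, 53 → 86 → 139.
For the stops, differences are 4, 6, 8, … (increasing by 2 each time): 12, 16, 22, 30, 40, 52 → 66 → 82.
Trips — +8 each step: 27, 35, 43, 51, 59, 67 → 75 → 83.
So the next two records are 86 miles, 66 stops, 75 trips and 139 miles, 82 stops, 83 trips.

86 miles, 66 stops, 75 trips; 139 miles, 82 stops, 83 trips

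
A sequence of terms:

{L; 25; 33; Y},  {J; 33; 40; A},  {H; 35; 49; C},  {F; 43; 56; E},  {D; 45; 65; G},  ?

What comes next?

{B; 53; 72; I}

First letter goes L, J, H, F, D → B (letters move back 2 places in the alphabet).
Second component: alternating steps +8, +2, +8, +2, …, so 25, 33, 35, 43, 45 → 53.
Third component: alternating steps +7, +9, +7, +9, …; 33, 40, 49, 56, 65 → 72.
Second letter — letters move forward 2 places in the alphabet, wrapping Z→A: Y, A, C, E, G → I.
Combining the parts gives {B; 53; 72; I}.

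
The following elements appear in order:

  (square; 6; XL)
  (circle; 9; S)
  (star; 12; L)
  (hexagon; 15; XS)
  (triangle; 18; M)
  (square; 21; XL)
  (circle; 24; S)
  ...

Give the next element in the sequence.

(star; 27; L)

Shape: square, circle, star, hexagon, triangle, square, circle → star (repeats square → circle → star → hexagon → triangle).
Second part: +3 each step; 6, 9, 12, 15, 18, 21, 24 → 27.
Size goes XL, S, L, XS, M, XL, S → L (repeats XL → S → L → XS → M).
So the next element is (star; 27; L).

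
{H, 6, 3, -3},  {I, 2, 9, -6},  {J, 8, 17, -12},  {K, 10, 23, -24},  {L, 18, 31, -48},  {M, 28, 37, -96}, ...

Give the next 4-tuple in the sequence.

For the letter, letters move forward 1 place in the alphabet: H, I, J, K, L, M → N.
Second slot — each term is the sum of the two before it: 6, 2, 8, 10, 18, 28 → 46.
Third slot: 3, 9, 17, 23, 31, 37 → 45 (alternating steps +6, +8, +6, +8, …).
Fourth slot: ×2 each step, so -3, -6, -12, -24, -48, -96 → -192.
So the next 4-tuple is {N, 46, 45, -192}.

{N, 46, 45, -192}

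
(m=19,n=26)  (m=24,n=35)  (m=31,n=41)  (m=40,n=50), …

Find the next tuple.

(m=51,n=56)

M goes 19, 24, 31, 40 → 51 (differences are 5, 7, 9, … (increasing by 2 each time)).
N — alternating steps +9, +6, +9, +6, …: 26, 35, 41, 50 → 56.
So the next tuple is (m=51,n=56).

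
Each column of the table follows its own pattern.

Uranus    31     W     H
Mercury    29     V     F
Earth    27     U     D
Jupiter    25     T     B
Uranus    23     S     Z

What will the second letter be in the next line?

Planet — repeats Uranus → Mercury → Earth → Jupiter: Uranus, Mercury, Earth, Jupiter, Uranus → Mercury.
Second component: −2 each step, so 31, 29, 27, 25, 23 → 21.
First letter: W, V, U, T, S → R (letters move back 1 place in the alphabet).
Second letter: letters move back 2 places in the alphabet, wrapping A→Z; H, F, D, B, Z → X.

X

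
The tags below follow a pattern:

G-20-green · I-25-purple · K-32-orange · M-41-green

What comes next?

Letter: letters move forward 2 places in the alphabet, so G, I, K, M → O.
Second component — differences are 5, 7, 9, … (increasing by 2 each time): 20, 25, 32, 41 → 52.
Colour — repeats green → purple → orange: green, purple, orange, green → purple.
Combining the parts gives O-52-purple.

O-52-purple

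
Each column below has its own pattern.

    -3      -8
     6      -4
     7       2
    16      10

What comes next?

17  20

First component goes -3, 6, 7, 16 → 17 (alternating steps +9, +1, +9, +1, …).
Second component: -8, -4, 2, 10 → 20 (differences are 4, 6, 8, … (increasing by 2 each time)).
Putting it together: 17  20.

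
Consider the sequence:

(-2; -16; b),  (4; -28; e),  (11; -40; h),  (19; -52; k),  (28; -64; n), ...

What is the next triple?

First component — differences are 6, 7, 8, … (increasing by 1 each time): -2, 4, 11, 19, 28 → 38.
Second component: −12 each step, so -16, -28, -40, -52, -64 → -76.
Letter goes b, e, h, k, n → q (letters move forward 3 places in the alphabet).
Combining the parts gives (38; -76; q).

(38; -76; q)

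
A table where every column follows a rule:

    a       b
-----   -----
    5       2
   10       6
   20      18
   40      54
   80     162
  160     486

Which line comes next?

For the column a, ×2 each step: 5, 10, 20, 40, 80, 160 → 320.
Column b: ×3 each step, so 2, 6, 18, 54, 162, 486 → 1458.
Putting it together: 320  1458.

320  1458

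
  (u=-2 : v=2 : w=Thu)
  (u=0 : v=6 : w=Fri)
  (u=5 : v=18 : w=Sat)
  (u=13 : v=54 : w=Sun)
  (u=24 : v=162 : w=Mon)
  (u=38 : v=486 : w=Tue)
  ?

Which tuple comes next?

U: differences are 2, 5, 8, … (increasing by 3 each time); -2, 0, 5, 13, 24, 38 → 55.
V: ×3 each step, so 2, 6, 18, 54, 162, 486 → 1458.
For the w, runs through the weekdays Mon→Sun: Thu, Fri, Sat, Sun, Mon, Tue → Wed.
Putting it together: (u=55 : v=1458 : w=Wed).

(u=55 : v=1458 : w=Wed)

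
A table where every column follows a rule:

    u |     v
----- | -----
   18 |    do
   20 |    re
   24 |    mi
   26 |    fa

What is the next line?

30  sol

For the column u, alternating steps +2, +4, +2, +4, …: 18, 20, 24, 26 → 30.
Column v goes do, re, mi, fa → sol (runs through the solfège scale do→ti).
Combining the parts gives 30  sol.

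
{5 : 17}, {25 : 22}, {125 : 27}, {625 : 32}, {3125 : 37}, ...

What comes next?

First component: ×5 each step; 5, 25, 125, 625, 3125 → 15625.
For the second component, +5 each step: 17, 22, 27, 32, 37 → 42.
So the next point is {15625 : 42}.

{15625 : 42}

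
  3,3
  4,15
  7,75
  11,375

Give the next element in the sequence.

18,1875

First entry: 3, 4, 7, 11 → 18 (each term is the sum of the two before it).
Second entry goes 3, 15, 75, 375 → 1875 (×5 each step).
Combining the parts gives 18,1875.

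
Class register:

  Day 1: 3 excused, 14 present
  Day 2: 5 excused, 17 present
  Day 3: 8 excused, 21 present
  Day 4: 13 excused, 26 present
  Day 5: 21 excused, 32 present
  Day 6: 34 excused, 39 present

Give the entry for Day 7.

55 excused, 47 present

Excused: each term is the sum of the two before it, so 3, 5, 8, 13, 21, 34 → 55.
For the present, differences are 3, 4, 5, … (increasing by 1 each time): 14, 17, 21, 26, 32, 39 → 47.
Putting it together: 55 excused, 47 present.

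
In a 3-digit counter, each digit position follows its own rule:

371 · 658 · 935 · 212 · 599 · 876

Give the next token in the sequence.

153

For the first digit, +3 each step, mod 10: 3, 6, 9, 2, 5, 8 → 1.
Second digit: −2 each step, mod 10, so 7, 5, 3, 1, 9, 7 → 5.
Third digit — −3 each step, mod 10: 1, 8, 5, 2, 9, 6 → 3.
Putting it together: 153.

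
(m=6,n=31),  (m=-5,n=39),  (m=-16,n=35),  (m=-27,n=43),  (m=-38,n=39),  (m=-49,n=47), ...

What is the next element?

M: −11 each step, so 6, -5, -16, -27, -38, -49 → -60.
N: alternating steps +8, −4, +8, −4, …, so 31, 39, 35, 43, 39, 47 → 43.
So the next element is (m=-60,n=43).

(m=-60,n=43)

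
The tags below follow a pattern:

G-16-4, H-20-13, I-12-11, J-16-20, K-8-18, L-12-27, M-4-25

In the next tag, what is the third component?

34

Third component: 4, 13, 11, 20, 18, 27, 25 → 34 (alternating steps +9, −2, +9, −2, …).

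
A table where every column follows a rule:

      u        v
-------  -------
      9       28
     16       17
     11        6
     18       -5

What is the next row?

Column u — alternating steps +7, −5, +7, −5, …: 9, 16, 11, 18 → 13.
Column v: 28, 17, 6, -5 → -16 (−11 each step).
So the next row is 13  -16.

13  -16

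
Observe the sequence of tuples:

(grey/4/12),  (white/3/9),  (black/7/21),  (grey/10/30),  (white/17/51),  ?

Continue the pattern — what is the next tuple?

(black/27/81)

Shade: grey, white, black, grey, white → black (repeats grey → white → black).
Second component: 4, 3, 7, 10, 17 → 27 (each term is the sum of the two before it).
Third component: 12, 9, 21, 30, 51 → 81 (always 3 × the second component).
Putting it together: (black/27/81).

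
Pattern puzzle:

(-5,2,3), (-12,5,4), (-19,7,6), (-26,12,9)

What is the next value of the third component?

13

First component: −7 each step, so -5, -12, -19, -26 → -33.
For the second component, each term is the sum of the two before it: 2, 5, 7, 12 → 19.
Third component: differences are 1, 2, 3, … (increasing by 1 each time), so 3, 4, 6, 9 → 13.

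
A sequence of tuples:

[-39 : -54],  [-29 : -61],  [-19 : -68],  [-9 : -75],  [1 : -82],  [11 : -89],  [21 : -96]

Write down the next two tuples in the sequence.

First part — +10 each step: -39, -29, -19, -9, 1, 11, 21 → 31 → 41.
Second part: -54, -61, -68, -75, -82, -89, -96 → -103 → -110 (−7 each step).
Putting the parts together: [31 : -103] and then [41 : -110].

[31 : -103], [41 : -110]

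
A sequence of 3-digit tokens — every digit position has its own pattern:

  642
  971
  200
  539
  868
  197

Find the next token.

First digit — +3 each step, mod 10: 6, 9, 2, 5, 8, 1 → 4.
Second digit goes 4, 7, 0, 3, 6, 9 → 2 (+3 each step, mod 10).
Third digit: −1 each step, mod 10, so 2, 1, 0, 9, 8, 7 → 6.
So the next token is 426.

426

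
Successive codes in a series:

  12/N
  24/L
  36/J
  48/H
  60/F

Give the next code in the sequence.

72/D

First component: +12 each step; 12, 24, 36, 48, 60 → 72.
For the letter, letters move back 2 places in the alphabet: N, L, J, H, F → D.
Combining the parts gives 72/D.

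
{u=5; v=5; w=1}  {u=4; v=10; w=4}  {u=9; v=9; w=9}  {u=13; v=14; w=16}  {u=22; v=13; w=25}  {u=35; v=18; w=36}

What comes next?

U goes 5, 4, 9, 13, 22, 35 → 57 (each term is the sum of the two before it).
V — alternating steps +5, −1, +5, −1, …: 5, 10, 9, 14, 13, 18 → 17.
W goes 1, 4, 9, 16, 25, 36 → 49 (perfect squares: 1², 2², 3², …).
So the next term is {u=57; v=17; w=49}.

{u=57; v=17; w=49}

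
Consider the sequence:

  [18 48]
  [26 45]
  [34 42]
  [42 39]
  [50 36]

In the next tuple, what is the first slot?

First slot: +8 each step, so 18, 26, 34, 42, 50 → 58.
Second slot — −3 each step: 48, 45, 42, 39, 36 → 33.

58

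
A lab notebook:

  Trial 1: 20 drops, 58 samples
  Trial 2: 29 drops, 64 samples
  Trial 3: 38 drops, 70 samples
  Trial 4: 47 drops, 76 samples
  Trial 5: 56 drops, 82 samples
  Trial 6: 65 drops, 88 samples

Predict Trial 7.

Drops: 20, 29, 38, 47, 56, 65 → 74 (+9 each step).
Samples — +6 each step: 58, 64, 70, 76, 82, 88 → 94.
So the next record is 74 drops, 94 samples.

74 drops, 94 samples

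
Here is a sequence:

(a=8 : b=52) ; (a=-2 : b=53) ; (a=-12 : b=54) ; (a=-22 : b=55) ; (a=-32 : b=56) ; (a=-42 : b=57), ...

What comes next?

(a=-52 : b=58)

A — −10 each step: 8, -2, -12, -22, -32, -42 → -52.
B: 52, 53, 54, 55, 56, 57 → 58 (+1 each step).
So the next term is (a=-52 : b=58).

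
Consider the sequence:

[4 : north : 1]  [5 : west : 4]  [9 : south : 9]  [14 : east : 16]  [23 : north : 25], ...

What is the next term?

First value goes 4, 5, 9, 14, 23 → 37 (each term is the sum of the two before it).
Direction: repeats north → west → south → east; north, west, south, east, north → west.
Third value: 1, 4, 9, 16, 25 → 36 (perfect squares: 1², 2², 3², …).
So the next term is [37 : west : 36].

[37 : west : 36]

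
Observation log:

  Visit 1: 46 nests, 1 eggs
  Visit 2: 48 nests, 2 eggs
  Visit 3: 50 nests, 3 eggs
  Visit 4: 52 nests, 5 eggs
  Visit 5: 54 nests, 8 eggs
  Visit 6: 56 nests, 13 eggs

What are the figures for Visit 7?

Nests: +2 each step; 46, 48, 50, 52, 54, 56 → 58.
Eggs — each term is the sum of the two before it: 1, 2, 3, 5, 8, 13 → 21.
So the next row is 58 nests, 21 eggs.

58 nests, 21 eggs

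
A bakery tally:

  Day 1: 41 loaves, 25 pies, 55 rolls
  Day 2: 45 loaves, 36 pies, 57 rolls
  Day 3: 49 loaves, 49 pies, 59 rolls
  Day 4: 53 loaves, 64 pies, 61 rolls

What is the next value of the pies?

81

Pies — perfect squares: 5², 6², 7², …: 25, 36, 49, 64 → 81.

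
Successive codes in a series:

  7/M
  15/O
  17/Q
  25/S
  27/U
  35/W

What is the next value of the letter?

Y

Letter: letters move forward 2 places in the alphabet; M, O, Q, S, U, W → Y.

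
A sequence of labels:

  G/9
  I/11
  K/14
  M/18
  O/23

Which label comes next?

Letter: letters move forward 2 places in the alphabet; G, I, K, M, O → Q.
Second component: 9, 11, 14, 18, 23 → 29 (differences are 2, 3, 4, … (increasing by 1 each time)).
Combining the parts gives Q/29.

Q/29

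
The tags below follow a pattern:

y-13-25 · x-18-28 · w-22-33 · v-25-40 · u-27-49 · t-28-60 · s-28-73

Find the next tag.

Letter — letters move back 1 place in the alphabet: y, x, w, v, u, t, s → r.
Second component: 13, 18, 22, 25, 27, 28, 28 → 27 (differences are 5, 4, 3, … (decreasing by 1 each time)).
Third component — differences are 3, 5, 7, … (increasing by 2 each time): 25, 28, 33, 40, 49, 60, 73 → 88.
Putting it together: r-27-88.

r-27-88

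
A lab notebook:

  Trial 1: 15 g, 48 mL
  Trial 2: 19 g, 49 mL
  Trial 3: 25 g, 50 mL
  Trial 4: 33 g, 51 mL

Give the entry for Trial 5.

G: differences are 4, 6, 8, … (increasing by 2 each time); 15, 19, 25, 33 → 43.
ML: +1 each step; 48, 49, 50, 51 → 52.
Putting it together: 43 g, 52 mL.

43 g, 52 mL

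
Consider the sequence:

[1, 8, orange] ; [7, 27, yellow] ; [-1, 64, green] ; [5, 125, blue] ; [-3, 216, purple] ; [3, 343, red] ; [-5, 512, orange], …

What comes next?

For the first value, alternating steps +6, −8, +6, −8, …: 1, 7, -1, 5, -3, 3, -5 → 1.
Second value — perfect cubes: 2³, 3³, 4³, …: 8, 27, 64, 125, 216, 343, 512 → 729.
Colour goes orange, yellow, green, blue, purple, red, orange → yellow (repeats orange → yellow → green → blue → purple → red).
So the next term is [1, 729, yellow].

[1, 729, yellow]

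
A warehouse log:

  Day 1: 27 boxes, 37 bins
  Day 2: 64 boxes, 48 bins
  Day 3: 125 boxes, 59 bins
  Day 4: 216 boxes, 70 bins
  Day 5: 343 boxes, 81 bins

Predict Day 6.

512 boxes, 92 bins

Boxes: perfect cubes: 3³, 4³, 5³, …; 27, 64, 125, 216, 343 → 512.
Bins: 37, 48, 59, 70, 81 → 92 (+11 each step).
Combining the parts gives 512 boxes, 92 bins.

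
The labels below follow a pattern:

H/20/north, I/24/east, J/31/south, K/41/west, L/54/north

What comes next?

M/70/east

For the letter, letters move forward 1 place in the alphabet: H, I, J, K, L → M.
Second component — differences are 4, 7, 10, … (increasing by 3 each time): 20, 24, 31, 41, 54 → 70.
Direction: repeats north → east → south → west, so north, east, south, west, north → east.
Putting it together: M/70/east.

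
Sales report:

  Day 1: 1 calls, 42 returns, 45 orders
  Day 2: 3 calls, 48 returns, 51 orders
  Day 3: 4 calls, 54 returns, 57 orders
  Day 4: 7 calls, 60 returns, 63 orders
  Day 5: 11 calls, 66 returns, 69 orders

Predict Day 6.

18 calls, 72 returns, 75 orders

Calls goes 1, 3, 4, 7, 11 → 18 (each term is the sum of the two before it).
Returns: +6 each step, so 42, 48, 54, 60, 66 → 72.
Orders goes 45, 51, 57, 63, 69 → 75 (always 3 more than the returns).
Combining the parts gives 18 calls, 72 returns, 75 orders.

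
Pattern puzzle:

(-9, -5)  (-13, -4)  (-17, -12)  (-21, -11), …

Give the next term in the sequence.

(-25, -19)

First component: −4 each step; -9, -13, -17, -21 → -25.
For the second component, alternating steps +1, −8, +1, −8, …: -5, -4, -12, -11 → -19.
Combining the parts gives (-25, -19).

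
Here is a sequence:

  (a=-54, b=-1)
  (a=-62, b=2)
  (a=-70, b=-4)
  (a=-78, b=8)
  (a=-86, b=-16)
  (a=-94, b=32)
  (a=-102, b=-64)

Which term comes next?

A goes -54, -62, -70, -78, -86, -94, -102 → -110 (−8 each step).
B: -1, 2, -4, 8, -16, 32, -64 → 128 (×(-2) each step).
Putting it together: (a=-110, b=128).

(a=-110, b=128)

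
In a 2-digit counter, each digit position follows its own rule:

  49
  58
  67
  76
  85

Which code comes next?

94

First digit: +1 each step, mod 10, so 4, 5, 6, 7, 8 → 9.
Second digit: −1 each step, mod 10; 9, 8, 7, 6, 5 → 4.
Combining the parts gives 94.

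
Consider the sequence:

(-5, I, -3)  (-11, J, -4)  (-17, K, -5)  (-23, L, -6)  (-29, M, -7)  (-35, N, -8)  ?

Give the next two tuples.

First component: -5, -11, -17, -23, -29, -35 → -41 → -47 (−6 each step).
Letter: I, J, K, L, M, N → O → P (letters move forward 1 place in the alphabet).
Third component: −1 each step; -3, -4, -5, -6, -7, -8 → -9 → -10.
Putting the parts together: (-41, O, -9) and then (-47, P, -10).

(-41, O, -9), (-47, P, -10)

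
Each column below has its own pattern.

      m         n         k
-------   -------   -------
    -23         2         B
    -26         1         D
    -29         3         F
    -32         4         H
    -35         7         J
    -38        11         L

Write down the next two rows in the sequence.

-41  18  N; -44  29  P

Column m — −3 each step: -23, -26, -29, -32, -35, -38 → -41 → -44.
Column n: 2, 1, 3, 4, 7, 11 → 18 → 29 (each term is the sum of the two before it).
Column k: B, D, F, H, J, L → N → P (letters move forward 2 places in the alphabet).
Putting the parts together: -41  18  N and then -44  29  P.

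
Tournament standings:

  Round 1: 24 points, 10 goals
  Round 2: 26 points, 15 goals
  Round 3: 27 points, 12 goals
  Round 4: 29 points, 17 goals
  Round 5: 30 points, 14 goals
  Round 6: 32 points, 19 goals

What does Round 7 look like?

33 points, 16 goals

For the points, alternating steps +2, +1, +2, +1, …: 24, 26, 27, 29, 30, 32 → 33.
Goals: alternating steps +5, −3, +5, −3, …; 10, 15, 12, 17, 14, 19 → 16.
Combining the parts gives 33 points, 16 goals.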